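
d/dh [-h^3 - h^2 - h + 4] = -3*h^2 - 2*h - 1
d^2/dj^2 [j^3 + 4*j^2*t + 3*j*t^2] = 6*j + 8*t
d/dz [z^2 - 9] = 2*z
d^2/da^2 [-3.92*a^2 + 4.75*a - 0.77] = -7.84000000000000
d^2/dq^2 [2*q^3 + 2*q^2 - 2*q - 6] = 12*q + 4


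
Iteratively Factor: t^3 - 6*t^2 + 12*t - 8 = (t - 2)*(t^2 - 4*t + 4) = (t - 2)^2*(t - 2)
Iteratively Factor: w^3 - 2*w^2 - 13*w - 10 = (w + 2)*(w^2 - 4*w - 5) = (w - 5)*(w + 2)*(w + 1)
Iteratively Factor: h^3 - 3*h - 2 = (h - 2)*(h^2 + 2*h + 1) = (h - 2)*(h + 1)*(h + 1)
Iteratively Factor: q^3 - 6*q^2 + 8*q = (q - 4)*(q^2 - 2*q) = q*(q - 4)*(q - 2)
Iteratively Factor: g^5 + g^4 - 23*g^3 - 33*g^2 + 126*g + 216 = (g - 4)*(g^4 + 5*g^3 - 3*g^2 - 45*g - 54) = (g - 4)*(g + 3)*(g^3 + 2*g^2 - 9*g - 18) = (g - 4)*(g + 2)*(g + 3)*(g^2 - 9) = (g - 4)*(g + 2)*(g + 3)^2*(g - 3)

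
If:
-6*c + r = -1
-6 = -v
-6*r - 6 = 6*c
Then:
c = 0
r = -1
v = 6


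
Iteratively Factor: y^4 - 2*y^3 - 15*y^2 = (y)*(y^3 - 2*y^2 - 15*y) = y^2*(y^2 - 2*y - 15) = y^2*(y - 5)*(y + 3)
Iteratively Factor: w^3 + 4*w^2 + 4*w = (w + 2)*(w^2 + 2*w) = (w + 2)^2*(w)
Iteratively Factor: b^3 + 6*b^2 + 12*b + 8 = (b + 2)*(b^2 + 4*b + 4) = (b + 2)^2*(b + 2)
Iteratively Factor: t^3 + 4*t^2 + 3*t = (t + 1)*(t^2 + 3*t) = t*(t + 1)*(t + 3)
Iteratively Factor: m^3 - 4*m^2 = (m - 4)*(m^2) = m*(m - 4)*(m)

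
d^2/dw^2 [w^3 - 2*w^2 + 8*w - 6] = 6*w - 4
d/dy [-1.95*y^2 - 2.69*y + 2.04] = -3.9*y - 2.69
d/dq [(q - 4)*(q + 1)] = 2*q - 3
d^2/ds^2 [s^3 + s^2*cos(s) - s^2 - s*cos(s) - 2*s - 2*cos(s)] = -s^2*cos(s) - 4*s*sin(s) + s*cos(s) + 6*s + 2*sin(s) + 4*cos(s) - 2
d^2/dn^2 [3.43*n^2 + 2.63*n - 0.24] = 6.86000000000000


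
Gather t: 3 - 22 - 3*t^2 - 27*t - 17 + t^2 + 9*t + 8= -2*t^2 - 18*t - 28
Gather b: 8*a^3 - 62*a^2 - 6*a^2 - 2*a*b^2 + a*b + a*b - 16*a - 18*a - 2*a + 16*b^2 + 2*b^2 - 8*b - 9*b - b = 8*a^3 - 68*a^2 - 36*a + b^2*(18 - 2*a) + b*(2*a - 18)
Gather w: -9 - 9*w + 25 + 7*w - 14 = 2 - 2*w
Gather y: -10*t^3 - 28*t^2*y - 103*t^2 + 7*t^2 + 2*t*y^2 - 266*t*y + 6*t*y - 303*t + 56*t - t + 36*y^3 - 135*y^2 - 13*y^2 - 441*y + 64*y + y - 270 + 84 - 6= -10*t^3 - 96*t^2 - 248*t + 36*y^3 + y^2*(2*t - 148) + y*(-28*t^2 - 260*t - 376) - 192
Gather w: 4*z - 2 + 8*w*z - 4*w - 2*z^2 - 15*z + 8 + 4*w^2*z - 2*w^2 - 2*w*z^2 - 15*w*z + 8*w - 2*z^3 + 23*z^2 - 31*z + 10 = w^2*(4*z - 2) + w*(-2*z^2 - 7*z + 4) - 2*z^3 + 21*z^2 - 42*z + 16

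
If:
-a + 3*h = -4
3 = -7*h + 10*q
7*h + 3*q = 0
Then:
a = 337/91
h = -9/91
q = 3/13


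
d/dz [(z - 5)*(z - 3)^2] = (z - 3)*(3*z - 13)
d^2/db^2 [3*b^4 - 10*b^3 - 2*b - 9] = 12*b*(3*b - 5)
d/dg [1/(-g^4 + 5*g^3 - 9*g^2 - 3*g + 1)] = (4*g^3 - 15*g^2 + 18*g + 3)/(g^4 - 5*g^3 + 9*g^2 + 3*g - 1)^2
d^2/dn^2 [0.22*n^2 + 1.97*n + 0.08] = 0.440000000000000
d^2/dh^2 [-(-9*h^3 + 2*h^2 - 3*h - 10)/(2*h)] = 9 + 10/h^3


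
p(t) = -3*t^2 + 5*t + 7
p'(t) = 5 - 6*t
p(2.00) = 5.00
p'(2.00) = -7.00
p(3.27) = -8.73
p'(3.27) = -14.62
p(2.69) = -1.26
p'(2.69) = -11.14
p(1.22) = 8.63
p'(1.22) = -2.32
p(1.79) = 6.34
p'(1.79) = -5.74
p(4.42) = -29.51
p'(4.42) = -21.52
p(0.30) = 8.23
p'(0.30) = 3.20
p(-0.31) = 5.16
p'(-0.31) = 6.86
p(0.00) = 7.00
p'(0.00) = 5.00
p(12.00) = -365.00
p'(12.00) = -67.00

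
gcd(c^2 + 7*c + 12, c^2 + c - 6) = c + 3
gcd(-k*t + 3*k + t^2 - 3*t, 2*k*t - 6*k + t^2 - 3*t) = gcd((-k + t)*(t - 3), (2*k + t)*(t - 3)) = t - 3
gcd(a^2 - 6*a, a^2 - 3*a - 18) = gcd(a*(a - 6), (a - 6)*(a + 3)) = a - 6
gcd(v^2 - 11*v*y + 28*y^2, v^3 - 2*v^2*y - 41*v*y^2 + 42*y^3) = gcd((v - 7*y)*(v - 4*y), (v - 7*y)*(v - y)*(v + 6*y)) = -v + 7*y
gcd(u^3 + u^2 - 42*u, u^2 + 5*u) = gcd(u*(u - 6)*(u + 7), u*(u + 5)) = u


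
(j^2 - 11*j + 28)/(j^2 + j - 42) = (j^2 - 11*j + 28)/(j^2 + j - 42)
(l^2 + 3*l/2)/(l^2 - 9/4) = 2*l/(2*l - 3)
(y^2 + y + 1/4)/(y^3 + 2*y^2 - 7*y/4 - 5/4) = (2*y + 1)/(2*y^2 + 3*y - 5)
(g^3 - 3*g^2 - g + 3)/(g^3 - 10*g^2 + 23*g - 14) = (g^2 - 2*g - 3)/(g^2 - 9*g + 14)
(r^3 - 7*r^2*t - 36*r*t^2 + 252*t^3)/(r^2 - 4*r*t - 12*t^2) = (r^2 - r*t - 42*t^2)/(r + 2*t)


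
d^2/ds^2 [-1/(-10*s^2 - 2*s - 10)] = (-25*s^2 - 5*s + (10*s + 1)^2 - 25)/(5*s^2 + s + 5)^3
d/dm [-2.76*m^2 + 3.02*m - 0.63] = 3.02 - 5.52*m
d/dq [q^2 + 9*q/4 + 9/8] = 2*q + 9/4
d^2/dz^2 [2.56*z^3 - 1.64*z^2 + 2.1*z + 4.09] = 15.36*z - 3.28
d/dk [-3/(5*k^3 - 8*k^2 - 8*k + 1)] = 3*(15*k^2 - 16*k - 8)/(5*k^3 - 8*k^2 - 8*k + 1)^2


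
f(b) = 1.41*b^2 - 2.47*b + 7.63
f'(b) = 2.82*b - 2.47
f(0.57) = 6.68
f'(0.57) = -0.86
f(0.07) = 7.46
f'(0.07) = -2.27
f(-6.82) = 90.06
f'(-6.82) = -21.70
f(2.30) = 9.41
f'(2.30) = 4.02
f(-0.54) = 9.37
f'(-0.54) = -3.99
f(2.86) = 12.10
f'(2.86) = 5.60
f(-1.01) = 11.56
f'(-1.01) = -5.32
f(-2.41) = 21.77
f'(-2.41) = -9.27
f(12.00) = 181.03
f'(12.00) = 31.37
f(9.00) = 99.61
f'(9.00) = 22.91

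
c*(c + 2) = c^2 + 2*c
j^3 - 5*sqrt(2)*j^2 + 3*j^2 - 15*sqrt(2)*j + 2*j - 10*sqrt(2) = (j + 1)*(j + 2)*(j - 5*sqrt(2))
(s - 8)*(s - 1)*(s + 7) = s^3 - 2*s^2 - 55*s + 56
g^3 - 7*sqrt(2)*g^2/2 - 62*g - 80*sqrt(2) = (g - 8*sqrt(2))*(g + 2*sqrt(2))*(g + 5*sqrt(2)/2)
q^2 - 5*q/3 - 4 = (q - 3)*(q + 4/3)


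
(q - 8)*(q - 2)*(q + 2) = q^3 - 8*q^2 - 4*q + 32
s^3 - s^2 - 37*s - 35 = (s - 7)*(s + 1)*(s + 5)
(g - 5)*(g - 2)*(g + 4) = g^3 - 3*g^2 - 18*g + 40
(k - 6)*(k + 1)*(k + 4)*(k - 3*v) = k^4 - 3*k^3*v - k^3 + 3*k^2*v - 26*k^2 + 78*k*v - 24*k + 72*v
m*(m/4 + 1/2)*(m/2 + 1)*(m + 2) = m^4/8 + 3*m^3/4 + 3*m^2/2 + m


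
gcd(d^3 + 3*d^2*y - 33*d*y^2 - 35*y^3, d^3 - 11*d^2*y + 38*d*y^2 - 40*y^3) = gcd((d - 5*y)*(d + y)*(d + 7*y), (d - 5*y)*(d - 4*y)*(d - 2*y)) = -d + 5*y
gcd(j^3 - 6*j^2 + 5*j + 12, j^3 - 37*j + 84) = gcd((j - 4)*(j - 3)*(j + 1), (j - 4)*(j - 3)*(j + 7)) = j^2 - 7*j + 12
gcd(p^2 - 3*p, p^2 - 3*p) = p^2 - 3*p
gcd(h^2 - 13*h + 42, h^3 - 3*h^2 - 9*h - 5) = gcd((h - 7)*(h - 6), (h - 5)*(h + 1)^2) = 1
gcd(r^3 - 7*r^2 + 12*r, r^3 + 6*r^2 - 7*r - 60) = r - 3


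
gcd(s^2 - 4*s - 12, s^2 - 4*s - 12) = s^2 - 4*s - 12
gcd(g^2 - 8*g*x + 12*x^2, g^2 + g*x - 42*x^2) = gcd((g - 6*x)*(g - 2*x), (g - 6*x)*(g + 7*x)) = -g + 6*x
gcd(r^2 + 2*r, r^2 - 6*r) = r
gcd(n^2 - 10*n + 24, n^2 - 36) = n - 6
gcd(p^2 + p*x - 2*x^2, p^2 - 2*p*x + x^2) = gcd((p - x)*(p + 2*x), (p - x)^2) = -p + x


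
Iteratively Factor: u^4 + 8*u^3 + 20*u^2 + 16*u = (u + 4)*(u^3 + 4*u^2 + 4*u) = u*(u + 4)*(u^2 + 4*u + 4) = u*(u + 2)*(u + 4)*(u + 2)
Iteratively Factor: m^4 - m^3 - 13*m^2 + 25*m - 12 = (m + 4)*(m^3 - 5*m^2 + 7*m - 3) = (m - 3)*(m + 4)*(m^2 - 2*m + 1) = (m - 3)*(m - 1)*(m + 4)*(m - 1)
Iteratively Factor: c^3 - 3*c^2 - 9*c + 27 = (c - 3)*(c^2 - 9) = (c - 3)*(c + 3)*(c - 3)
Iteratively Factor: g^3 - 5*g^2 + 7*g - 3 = (g - 1)*(g^2 - 4*g + 3) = (g - 3)*(g - 1)*(g - 1)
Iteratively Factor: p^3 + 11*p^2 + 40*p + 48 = (p + 4)*(p^2 + 7*p + 12) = (p + 3)*(p + 4)*(p + 4)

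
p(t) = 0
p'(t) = 0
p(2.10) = 0.00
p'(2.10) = 0.00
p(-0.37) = 0.00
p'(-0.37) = 0.00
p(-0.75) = 0.00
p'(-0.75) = 0.00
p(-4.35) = 0.00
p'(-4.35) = 0.00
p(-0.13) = 0.00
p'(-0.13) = 0.00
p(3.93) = 0.00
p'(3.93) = 0.00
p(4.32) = 0.00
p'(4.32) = 0.00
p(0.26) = 0.00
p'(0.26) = 0.00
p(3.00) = 0.00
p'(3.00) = 0.00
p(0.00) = 0.00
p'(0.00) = 0.00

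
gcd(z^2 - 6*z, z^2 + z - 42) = z - 6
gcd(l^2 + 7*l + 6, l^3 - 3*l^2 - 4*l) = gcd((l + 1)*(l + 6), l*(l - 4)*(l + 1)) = l + 1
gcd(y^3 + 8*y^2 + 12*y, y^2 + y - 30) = y + 6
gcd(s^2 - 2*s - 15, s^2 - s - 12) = s + 3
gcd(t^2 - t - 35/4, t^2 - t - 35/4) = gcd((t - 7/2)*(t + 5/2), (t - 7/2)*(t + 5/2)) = t^2 - t - 35/4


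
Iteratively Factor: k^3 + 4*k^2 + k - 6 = (k + 2)*(k^2 + 2*k - 3) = (k + 2)*(k + 3)*(k - 1)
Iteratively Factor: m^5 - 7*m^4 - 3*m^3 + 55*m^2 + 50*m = (m)*(m^4 - 7*m^3 - 3*m^2 + 55*m + 50) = m*(m - 5)*(m^3 - 2*m^2 - 13*m - 10) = m*(m - 5)*(m + 1)*(m^2 - 3*m - 10) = m*(m - 5)*(m + 1)*(m + 2)*(m - 5)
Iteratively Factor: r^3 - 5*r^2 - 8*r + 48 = (r - 4)*(r^2 - r - 12) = (r - 4)^2*(r + 3)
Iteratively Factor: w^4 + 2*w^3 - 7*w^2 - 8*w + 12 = (w - 1)*(w^3 + 3*w^2 - 4*w - 12) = (w - 2)*(w - 1)*(w^2 + 5*w + 6) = (w - 2)*(w - 1)*(w + 3)*(w + 2)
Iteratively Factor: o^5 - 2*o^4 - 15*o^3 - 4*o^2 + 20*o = (o)*(o^4 - 2*o^3 - 15*o^2 - 4*o + 20) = o*(o - 1)*(o^3 - o^2 - 16*o - 20) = o*(o - 1)*(o + 2)*(o^2 - 3*o - 10) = o*(o - 1)*(o + 2)^2*(o - 5)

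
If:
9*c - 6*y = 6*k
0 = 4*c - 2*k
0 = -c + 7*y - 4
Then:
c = -8/9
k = -16/9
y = 4/9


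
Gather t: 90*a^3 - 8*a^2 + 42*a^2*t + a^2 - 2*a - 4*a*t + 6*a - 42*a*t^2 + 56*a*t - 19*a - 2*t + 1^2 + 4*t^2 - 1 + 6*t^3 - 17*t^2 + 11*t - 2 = 90*a^3 - 7*a^2 - 15*a + 6*t^3 + t^2*(-42*a - 13) + t*(42*a^2 + 52*a + 9) - 2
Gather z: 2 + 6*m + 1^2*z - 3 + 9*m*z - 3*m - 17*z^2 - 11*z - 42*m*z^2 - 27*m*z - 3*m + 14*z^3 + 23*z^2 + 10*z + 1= -18*m*z + 14*z^3 + z^2*(6 - 42*m)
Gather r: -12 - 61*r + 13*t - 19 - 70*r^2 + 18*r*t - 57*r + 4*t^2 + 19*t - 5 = -70*r^2 + r*(18*t - 118) + 4*t^2 + 32*t - 36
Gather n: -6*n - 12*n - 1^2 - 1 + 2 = -18*n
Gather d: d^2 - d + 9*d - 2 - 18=d^2 + 8*d - 20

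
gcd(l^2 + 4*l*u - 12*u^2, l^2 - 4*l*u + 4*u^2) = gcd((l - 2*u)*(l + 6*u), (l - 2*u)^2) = -l + 2*u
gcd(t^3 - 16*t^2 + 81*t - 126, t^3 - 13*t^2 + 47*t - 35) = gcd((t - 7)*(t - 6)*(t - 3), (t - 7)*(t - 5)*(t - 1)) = t - 7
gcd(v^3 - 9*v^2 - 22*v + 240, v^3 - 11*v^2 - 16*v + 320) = v^2 - 3*v - 40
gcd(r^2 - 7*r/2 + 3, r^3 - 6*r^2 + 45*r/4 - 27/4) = r - 3/2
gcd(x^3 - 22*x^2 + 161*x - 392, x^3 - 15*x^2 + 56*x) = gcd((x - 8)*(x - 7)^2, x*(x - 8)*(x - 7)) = x^2 - 15*x + 56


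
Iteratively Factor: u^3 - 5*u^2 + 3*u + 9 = (u - 3)*(u^2 - 2*u - 3) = (u - 3)^2*(u + 1)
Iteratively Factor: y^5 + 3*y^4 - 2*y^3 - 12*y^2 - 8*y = (y + 2)*(y^4 + y^3 - 4*y^2 - 4*y) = (y + 2)^2*(y^3 - y^2 - 2*y) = y*(y + 2)^2*(y^2 - y - 2) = y*(y + 1)*(y + 2)^2*(y - 2)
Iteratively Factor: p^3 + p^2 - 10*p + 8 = (p - 1)*(p^2 + 2*p - 8) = (p - 1)*(p + 4)*(p - 2)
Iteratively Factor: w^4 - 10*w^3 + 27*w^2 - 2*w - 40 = (w - 5)*(w^3 - 5*w^2 + 2*w + 8) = (w - 5)*(w - 4)*(w^2 - w - 2) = (w - 5)*(w - 4)*(w + 1)*(w - 2)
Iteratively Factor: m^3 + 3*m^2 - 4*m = (m)*(m^2 + 3*m - 4) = m*(m - 1)*(m + 4)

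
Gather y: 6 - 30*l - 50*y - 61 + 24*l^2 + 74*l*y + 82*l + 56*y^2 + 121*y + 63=24*l^2 + 52*l + 56*y^2 + y*(74*l + 71) + 8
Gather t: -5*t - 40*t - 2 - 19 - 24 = -45*t - 45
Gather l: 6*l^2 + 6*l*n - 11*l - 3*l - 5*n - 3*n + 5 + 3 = 6*l^2 + l*(6*n - 14) - 8*n + 8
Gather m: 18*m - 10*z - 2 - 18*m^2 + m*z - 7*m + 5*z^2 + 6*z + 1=-18*m^2 + m*(z + 11) + 5*z^2 - 4*z - 1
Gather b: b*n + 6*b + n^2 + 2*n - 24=b*(n + 6) + n^2 + 2*n - 24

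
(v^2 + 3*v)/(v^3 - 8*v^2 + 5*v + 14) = v*(v + 3)/(v^3 - 8*v^2 + 5*v + 14)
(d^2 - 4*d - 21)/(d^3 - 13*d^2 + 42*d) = (d + 3)/(d*(d - 6))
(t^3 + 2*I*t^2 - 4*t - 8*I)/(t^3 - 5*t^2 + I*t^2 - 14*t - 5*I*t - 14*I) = (t^2 + 2*t*(-1 + I) - 4*I)/(t^2 + t*(-7 + I) - 7*I)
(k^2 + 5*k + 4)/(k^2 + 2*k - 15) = (k^2 + 5*k + 4)/(k^2 + 2*k - 15)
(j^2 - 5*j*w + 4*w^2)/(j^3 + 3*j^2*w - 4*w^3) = (j - 4*w)/(j^2 + 4*j*w + 4*w^2)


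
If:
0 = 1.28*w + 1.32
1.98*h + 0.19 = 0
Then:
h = -0.10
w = -1.03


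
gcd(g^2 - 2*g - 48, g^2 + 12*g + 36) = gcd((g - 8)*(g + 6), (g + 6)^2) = g + 6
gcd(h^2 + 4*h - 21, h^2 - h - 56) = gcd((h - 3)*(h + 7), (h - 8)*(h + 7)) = h + 7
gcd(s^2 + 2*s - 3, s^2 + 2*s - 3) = s^2 + 2*s - 3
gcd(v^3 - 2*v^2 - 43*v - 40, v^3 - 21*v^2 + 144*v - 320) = v - 8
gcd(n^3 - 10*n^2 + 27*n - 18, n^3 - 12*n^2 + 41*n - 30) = n^2 - 7*n + 6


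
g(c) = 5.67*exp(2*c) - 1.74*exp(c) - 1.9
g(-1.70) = -2.03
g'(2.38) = 1305.10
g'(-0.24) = 5.65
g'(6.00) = 1844937.37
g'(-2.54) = -0.07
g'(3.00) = 4539.93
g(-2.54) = -2.00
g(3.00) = 2250.59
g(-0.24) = 0.24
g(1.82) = 203.34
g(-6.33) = -1.90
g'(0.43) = 24.12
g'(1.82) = 421.22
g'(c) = 11.34*exp(2*c) - 1.74*exp(c)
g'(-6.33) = -0.00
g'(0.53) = 29.78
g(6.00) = 922115.80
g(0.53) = 11.51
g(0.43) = 8.82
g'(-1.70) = 0.06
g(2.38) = 641.25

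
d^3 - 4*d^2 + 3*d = d*(d - 3)*(d - 1)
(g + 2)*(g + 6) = g^2 + 8*g + 12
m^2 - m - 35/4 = (m - 7/2)*(m + 5/2)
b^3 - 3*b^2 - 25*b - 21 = (b - 7)*(b + 1)*(b + 3)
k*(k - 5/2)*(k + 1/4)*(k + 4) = k^4 + 7*k^3/4 - 77*k^2/8 - 5*k/2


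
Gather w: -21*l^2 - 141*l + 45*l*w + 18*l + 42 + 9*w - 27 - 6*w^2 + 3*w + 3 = -21*l^2 - 123*l - 6*w^2 + w*(45*l + 12) + 18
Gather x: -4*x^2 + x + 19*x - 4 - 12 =-4*x^2 + 20*x - 16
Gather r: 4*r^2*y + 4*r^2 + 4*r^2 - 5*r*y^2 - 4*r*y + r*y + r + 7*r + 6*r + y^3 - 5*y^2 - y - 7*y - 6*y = r^2*(4*y + 8) + r*(-5*y^2 - 3*y + 14) + y^3 - 5*y^2 - 14*y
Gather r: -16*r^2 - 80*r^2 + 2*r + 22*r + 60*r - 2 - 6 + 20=-96*r^2 + 84*r + 12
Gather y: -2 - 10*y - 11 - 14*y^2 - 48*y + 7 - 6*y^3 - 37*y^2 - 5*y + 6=-6*y^3 - 51*y^2 - 63*y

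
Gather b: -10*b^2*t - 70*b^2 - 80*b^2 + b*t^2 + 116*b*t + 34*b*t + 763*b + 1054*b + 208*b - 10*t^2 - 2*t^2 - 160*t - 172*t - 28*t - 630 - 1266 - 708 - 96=b^2*(-10*t - 150) + b*(t^2 + 150*t + 2025) - 12*t^2 - 360*t - 2700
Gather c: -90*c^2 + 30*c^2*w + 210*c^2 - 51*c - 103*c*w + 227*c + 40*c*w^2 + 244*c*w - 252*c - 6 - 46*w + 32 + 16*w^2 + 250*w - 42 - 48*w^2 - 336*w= c^2*(30*w + 120) + c*(40*w^2 + 141*w - 76) - 32*w^2 - 132*w - 16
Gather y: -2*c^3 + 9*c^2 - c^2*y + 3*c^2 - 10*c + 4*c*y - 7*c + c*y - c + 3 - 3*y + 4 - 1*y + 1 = -2*c^3 + 12*c^2 - 18*c + y*(-c^2 + 5*c - 4) + 8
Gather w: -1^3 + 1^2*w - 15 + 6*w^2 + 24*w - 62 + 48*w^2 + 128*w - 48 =54*w^2 + 153*w - 126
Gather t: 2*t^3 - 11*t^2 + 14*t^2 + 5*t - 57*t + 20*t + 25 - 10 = 2*t^3 + 3*t^2 - 32*t + 15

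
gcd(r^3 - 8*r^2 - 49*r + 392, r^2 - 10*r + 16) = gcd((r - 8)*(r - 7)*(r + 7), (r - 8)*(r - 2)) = r - 8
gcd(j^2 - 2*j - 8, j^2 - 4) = j + 2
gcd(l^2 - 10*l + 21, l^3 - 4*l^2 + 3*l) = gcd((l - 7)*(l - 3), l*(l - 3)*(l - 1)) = l - 3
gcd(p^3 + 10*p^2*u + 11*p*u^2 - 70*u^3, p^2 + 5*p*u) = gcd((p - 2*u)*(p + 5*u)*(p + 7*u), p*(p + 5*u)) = p + 5*u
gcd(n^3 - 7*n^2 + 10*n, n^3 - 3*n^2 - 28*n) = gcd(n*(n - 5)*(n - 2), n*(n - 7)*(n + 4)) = n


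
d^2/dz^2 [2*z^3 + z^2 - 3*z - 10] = 12*z + 2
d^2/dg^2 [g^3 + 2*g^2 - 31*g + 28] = 6*g + 4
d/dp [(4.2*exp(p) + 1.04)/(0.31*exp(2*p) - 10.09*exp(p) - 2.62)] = (-(0.62*exp(p) - 10.09)*(4.2*exp(p) + 1.04) + 1.302*exp(2*p) - 42.378*exp(p) - 11.004)*exp(p)/(-0.31*exp(2*p) + 10.09*exp(p) + 2.62)^2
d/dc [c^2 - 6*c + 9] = 2*c - 6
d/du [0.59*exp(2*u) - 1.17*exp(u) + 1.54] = (1.18*exp(u) - 1.17)*exp(u)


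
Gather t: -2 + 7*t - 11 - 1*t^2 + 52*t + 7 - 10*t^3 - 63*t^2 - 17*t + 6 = -10*t^3 - 64*t^2 + 42*t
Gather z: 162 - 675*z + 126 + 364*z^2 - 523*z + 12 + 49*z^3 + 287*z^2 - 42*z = 49*z^3 + 651*z^2 - 1240*z + 300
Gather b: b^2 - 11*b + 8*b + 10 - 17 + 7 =b^2 - 3*b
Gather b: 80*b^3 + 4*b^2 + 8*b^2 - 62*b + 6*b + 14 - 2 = 80*b^3 + 12*b^2 - 56*b + 12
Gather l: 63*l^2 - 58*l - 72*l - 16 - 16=63*l^2 - 130*l - 32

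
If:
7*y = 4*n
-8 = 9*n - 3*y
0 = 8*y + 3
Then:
No Solution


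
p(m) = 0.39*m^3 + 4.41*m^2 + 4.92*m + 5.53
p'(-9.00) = 20.31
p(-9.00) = 34.15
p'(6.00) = 99.96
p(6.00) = 278.05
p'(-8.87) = 18.74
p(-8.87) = 36.69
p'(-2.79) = -10.58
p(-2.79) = 17.66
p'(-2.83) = -10.67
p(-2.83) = 18.09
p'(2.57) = 35.32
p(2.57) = 53.92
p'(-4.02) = -11.63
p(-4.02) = 31.68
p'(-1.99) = -8.00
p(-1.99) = 10.13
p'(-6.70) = -1.65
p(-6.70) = 53.23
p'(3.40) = 48.43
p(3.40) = 88.57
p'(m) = 1.17*m^2 + 8.82*m + 4.92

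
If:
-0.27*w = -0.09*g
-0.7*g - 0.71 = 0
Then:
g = -1.01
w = -0.34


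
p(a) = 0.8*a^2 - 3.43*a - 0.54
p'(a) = 1.6*a - 3.43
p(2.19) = -4.21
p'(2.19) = 0.07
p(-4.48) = 30.88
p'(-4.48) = -10.60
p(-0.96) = 3.49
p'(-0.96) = -4.97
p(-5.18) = 38.69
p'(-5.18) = -11.72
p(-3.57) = 21.90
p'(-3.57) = -9.14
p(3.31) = -3.13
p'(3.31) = 1.87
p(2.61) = -4.04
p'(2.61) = 0.75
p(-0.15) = -0.01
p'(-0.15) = -3.67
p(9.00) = 33.39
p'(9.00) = 10.97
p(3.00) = -3.63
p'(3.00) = 1.37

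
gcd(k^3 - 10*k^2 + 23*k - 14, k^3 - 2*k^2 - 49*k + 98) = k^2 - 9*k + 14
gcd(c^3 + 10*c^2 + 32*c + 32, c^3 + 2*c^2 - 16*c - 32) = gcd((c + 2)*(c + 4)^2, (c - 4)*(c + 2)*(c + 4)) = c^2 + 6*c + 8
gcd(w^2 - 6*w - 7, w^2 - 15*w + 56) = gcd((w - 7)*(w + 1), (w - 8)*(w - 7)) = w - 7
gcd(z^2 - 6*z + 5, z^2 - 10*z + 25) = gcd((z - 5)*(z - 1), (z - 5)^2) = z - 5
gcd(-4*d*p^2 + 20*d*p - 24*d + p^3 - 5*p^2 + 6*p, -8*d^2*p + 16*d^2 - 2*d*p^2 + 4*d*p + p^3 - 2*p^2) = -4*d*p + 8*d + p^2 - 2*p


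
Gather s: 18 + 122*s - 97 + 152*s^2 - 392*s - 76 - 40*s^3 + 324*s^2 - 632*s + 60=-40*s^3 + 476*s^2 - 902*s - 95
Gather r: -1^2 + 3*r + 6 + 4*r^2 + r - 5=4*r^2 + 4*r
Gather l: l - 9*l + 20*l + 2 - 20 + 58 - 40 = 12*l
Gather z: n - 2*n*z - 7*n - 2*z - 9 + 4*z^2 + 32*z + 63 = -6*n + 4*z^2 + z*(30 - 2*n) + 54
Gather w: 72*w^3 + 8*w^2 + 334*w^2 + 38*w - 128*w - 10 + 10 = 72*w^3 + 342*w^2 - 90*w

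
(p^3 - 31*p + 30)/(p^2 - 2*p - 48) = (p^2 - 6*p + 5)/(p - 8)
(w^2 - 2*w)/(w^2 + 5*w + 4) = w*(w - 2)/(w^2 + 5*w + 4)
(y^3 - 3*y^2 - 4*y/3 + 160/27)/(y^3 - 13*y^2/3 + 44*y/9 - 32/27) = (9*y^2 - 3*y - 20)/(9*y^2 - 15*y + 4)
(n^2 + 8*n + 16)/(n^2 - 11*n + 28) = (n^2 + 8*n + 16)/(n^2 - 11*n + 28)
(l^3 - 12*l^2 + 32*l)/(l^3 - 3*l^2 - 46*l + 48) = l*(l - 4)/(l^2 + 5*l - 6)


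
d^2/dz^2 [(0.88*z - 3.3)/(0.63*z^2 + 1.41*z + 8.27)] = ((1.6764 - 3.3264*z)*(0.63*z^2 + 1.41*z + 8.27) + (0.88*z - 3.3)*(1.26*z + 1.41)*(2.52*z + 2.82))/(0.63*z^2 + 1.41*z + 8.27)^3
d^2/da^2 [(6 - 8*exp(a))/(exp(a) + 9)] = 78*(exp(a) - 9)*exp(a)/(exp(3*a) + 27*exp(2*a) + 243*exp(a) + 729)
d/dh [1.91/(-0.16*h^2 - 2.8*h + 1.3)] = (0.6112*h + 5.348)/(0.16*h^2 + 2.8*h - 1.3)^2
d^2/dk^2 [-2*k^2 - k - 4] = -4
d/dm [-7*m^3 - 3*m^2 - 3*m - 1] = -21*m^2 - 6*m - 3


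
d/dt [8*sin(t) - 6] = 8*cos(t)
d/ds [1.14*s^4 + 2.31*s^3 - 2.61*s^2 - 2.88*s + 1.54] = 4.56*s^3 + 6.93*s^2 - 5.22*s - 2.88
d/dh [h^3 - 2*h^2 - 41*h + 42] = 3*h^2 - 4*h - 41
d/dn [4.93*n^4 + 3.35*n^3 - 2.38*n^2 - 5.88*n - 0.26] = 19.72*n^3 + 10.05*n^2 - 4.76*n - 5.88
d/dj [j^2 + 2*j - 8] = 2*j + 2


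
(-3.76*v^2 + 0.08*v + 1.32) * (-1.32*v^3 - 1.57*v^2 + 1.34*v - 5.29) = 4.9632*v^5 + 5.7976*v^4 - 6.9064*v^3 + 17.9252*v^2 + 1.3456*v - 6.9828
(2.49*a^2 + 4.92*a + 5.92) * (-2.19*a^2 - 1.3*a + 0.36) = -5.4531*a^4 - 14.0118*a^3 - 18.4644*a^2 - 5.9248*a + 2.1312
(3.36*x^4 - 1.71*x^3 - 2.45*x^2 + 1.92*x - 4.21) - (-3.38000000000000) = 3.36*x^4 - 1.71*x^3 - 2.45*x^2 + 1.92*x - 0.83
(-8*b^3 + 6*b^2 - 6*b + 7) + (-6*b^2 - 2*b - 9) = -8*b^3 - 8*b - 2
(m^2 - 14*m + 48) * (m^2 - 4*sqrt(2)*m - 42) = m^4 - 14*m^3 - 4*sqrt(2)*m^3 + 6*m^2 + 56*sqrt(2)*m^2 - 192*sqrt(2)*m + 588*m - 2016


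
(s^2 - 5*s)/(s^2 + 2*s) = (s - 5)/(s + 2)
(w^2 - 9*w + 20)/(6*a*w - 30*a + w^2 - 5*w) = (w - 4)/(6*a + w)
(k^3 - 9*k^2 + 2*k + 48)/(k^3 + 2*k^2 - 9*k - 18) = (k - 8)/(k + 3)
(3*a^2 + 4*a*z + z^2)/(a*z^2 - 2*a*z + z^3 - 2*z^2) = (3*a + z)/(z*(z - 2))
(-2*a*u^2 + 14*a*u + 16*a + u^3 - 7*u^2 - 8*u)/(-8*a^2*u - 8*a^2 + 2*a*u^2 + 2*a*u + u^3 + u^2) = (u - 8)/(4*a + u)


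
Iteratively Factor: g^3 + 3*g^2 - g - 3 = (g + 3)*(g^2 - 1) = (g + 1)*(g + 3)*(g - 1)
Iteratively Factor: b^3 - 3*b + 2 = (b + 2)*(b^2 - 2*b + 1) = (b - 1)*(b + 2)*(b - 1)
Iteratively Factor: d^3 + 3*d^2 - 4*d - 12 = (d - 2)*(d^2 + 5*d + 6) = (d - 2)*(d + 2)*(d + 3)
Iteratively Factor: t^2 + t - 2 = (t + 2)*(t - 1)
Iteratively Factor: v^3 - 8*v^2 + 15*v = (v - 5)*(v^2 - 3*v) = (v - 5)*(v - 3)*(v)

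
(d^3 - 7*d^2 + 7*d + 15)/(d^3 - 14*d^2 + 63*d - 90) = (d + 1)/(d - 6)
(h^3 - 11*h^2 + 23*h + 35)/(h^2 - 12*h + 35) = h + 1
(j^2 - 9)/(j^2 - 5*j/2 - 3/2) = 2*(j + 3)/(2*j + 1)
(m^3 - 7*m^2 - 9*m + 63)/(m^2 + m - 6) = (m^2 - 10*m + 21)/(m - 2)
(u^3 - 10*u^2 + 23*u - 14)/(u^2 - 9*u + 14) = u - 1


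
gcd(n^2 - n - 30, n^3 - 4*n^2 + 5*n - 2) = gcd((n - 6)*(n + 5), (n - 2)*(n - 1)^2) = 1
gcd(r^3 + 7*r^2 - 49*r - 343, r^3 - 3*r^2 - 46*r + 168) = r + 7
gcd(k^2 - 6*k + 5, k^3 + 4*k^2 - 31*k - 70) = k - 5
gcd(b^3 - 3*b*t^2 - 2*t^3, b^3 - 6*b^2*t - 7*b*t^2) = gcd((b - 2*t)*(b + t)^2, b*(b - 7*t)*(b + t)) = b + t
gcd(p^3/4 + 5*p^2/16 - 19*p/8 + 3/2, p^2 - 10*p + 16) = p - 2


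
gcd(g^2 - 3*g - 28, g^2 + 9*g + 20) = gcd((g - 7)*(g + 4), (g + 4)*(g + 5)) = g + 4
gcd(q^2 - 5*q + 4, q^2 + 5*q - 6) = q - 1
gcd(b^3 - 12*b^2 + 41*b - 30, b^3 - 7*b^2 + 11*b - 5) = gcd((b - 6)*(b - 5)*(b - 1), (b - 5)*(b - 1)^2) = b^2 - 6*b + 5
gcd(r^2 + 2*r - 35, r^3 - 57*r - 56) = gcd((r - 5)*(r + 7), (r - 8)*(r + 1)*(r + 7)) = r + 7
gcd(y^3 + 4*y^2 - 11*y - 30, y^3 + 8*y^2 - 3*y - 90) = y^2 + 2*y - 15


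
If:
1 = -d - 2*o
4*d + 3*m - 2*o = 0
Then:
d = -2*o - 1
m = 10*o/3 + 4/3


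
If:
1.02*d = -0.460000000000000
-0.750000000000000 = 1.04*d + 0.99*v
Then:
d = -0.45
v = -0.28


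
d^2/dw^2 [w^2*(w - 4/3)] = 6*w - 8/3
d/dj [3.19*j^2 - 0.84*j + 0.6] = 6.38*j - 0.84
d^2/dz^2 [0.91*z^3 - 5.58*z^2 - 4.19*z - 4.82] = 5.46*z - 11.16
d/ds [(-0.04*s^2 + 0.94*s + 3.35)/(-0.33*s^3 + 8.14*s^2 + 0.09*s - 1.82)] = (-0.0132*s^4 + 0.6204*s^3 - 4.3387*s^2 - 54.3924*s - 2.0123)/(0.1089*s^6 - 5.3724*s^5 + 66.2002*s^4 + 2.6664*s^3 - 29.6215*s^2 - 0.3276*s + 3.3124)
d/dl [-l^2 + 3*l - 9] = 3 - 2*l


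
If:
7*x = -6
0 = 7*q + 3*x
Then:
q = 18/49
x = -6/7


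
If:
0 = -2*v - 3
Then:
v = -3/2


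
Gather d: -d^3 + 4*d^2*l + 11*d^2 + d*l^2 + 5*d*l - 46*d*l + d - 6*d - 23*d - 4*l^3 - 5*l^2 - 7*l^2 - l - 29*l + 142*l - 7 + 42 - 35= -d^3 + d^2*(4*l + 11) + d*(l^2 - 41*l - 28) - 4*l^3 - 12*l^2 + 112*l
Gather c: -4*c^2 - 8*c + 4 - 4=-4*c^2 - 8*c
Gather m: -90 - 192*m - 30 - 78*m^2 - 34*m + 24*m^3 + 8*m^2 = 24*m^3 - 70*m^2 - 226*m - 120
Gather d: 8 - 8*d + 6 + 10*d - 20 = 2*d - 6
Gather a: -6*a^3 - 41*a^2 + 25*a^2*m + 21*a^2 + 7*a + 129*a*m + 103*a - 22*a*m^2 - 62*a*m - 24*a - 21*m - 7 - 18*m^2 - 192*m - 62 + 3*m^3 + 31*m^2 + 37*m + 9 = -6*a^3 + a^2*(25*m - 20) + a*(-22*m^2 + 67*m + 86) + 3*m^3 + 13*m^2 - 176*m - 60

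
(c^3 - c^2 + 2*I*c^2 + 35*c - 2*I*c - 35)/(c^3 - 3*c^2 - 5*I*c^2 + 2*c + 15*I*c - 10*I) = (c + 7*I)/(c - 2)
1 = 1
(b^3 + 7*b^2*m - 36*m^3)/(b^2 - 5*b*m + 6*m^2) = (b^2 + 9*b*m + 18*m^2)/(b - 3*m)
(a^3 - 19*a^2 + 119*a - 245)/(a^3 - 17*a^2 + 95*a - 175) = (a - 7)/(a - 5)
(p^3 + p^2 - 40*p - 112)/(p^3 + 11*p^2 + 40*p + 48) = (p - 7)/(p + 3)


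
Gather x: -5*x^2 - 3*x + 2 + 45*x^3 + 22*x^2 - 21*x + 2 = 45*x^3 + 17*x^2 - 24*x + 4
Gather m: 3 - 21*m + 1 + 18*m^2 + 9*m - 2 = 18*m^2 - 12*m + 2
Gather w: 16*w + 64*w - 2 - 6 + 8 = 80*w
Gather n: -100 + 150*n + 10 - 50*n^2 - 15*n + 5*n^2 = -45*n^2 + 135*n - 90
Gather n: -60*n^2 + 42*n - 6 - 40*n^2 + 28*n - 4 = -100*n^2 + 70*n - 10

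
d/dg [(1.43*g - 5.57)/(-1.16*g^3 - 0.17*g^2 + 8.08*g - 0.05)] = (3.3176*g^3 - 19.1405*g^2 - 1.8938*g + 44.9341)/(1.3456*g^6 + 0.3944*g^5 - 18.7167*g^4 - 2.6312*g^3 + 65.3034*g^2 - 0.808*g + 0.0025)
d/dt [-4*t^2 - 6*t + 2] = -8*t - 6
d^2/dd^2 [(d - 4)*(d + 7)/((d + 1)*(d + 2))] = 60*(-3*d^2 - 9*d - 7)/(d^6 + 9*d^5 + 33*d^4 + 63*d^3 + 66*d^2 + 36*d + 8)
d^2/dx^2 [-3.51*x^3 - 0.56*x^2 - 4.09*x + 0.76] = -21.06*x - 1.12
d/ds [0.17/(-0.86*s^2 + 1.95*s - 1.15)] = (0.2924*s - 0.3315)/(0.86*s^2 - 1.95*s + 1.15)^2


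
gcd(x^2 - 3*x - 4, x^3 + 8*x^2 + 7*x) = x + 1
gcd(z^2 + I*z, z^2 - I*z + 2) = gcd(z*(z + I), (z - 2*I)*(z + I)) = z + I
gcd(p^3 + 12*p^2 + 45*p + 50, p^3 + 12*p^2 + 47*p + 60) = p + 5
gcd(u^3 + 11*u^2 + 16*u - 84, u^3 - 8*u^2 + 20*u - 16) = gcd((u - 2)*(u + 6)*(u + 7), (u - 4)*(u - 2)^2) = u - 2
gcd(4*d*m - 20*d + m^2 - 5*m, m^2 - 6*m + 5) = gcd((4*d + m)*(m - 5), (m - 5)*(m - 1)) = m - 5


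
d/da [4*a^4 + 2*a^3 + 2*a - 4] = 16*a^3 + 6*a^2 + 2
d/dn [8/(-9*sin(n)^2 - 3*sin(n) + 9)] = 8*(6*sin(n) + 1)*cos(n)/(3*(sin(n) - 3*cos(n)^2)^2)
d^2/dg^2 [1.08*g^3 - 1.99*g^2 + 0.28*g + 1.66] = 6.48*g - 3.98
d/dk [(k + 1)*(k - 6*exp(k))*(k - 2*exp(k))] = -8*k^2*exp(k) + 3*k^2 + 24*k*exp(2*k) - 24*k*exp(k) + 2*k + 36*exp(2*k) - 8*exp(k)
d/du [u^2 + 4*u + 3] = 2*u + 4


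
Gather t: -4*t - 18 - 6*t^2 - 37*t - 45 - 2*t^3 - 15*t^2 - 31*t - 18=-2*t^3 - 21*t^2 - 72*t - 81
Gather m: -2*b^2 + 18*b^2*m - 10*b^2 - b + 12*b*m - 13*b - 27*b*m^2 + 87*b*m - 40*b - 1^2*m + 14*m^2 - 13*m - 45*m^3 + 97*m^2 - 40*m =-12*b^2 - 54*b - 45*m^3 + m^2*(111 - 27*b) + m*(18*b^2 + 99*b - 54)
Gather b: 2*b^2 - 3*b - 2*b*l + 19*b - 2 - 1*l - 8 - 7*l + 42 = 2*b^2 + b*(16 - 2*l) - 8*l + 32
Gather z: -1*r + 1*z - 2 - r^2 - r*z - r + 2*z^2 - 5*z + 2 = -r^2 - 2*r + 2*z^2 + z*(-r - 4)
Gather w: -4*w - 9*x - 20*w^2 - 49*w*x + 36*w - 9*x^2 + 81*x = -20*w^2 + w*(32 - 49*x) - 9*x^2 + 72*x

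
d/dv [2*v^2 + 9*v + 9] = 4*v + 9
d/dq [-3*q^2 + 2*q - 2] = 2 - 6*q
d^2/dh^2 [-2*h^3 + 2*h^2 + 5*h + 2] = 4 - 12*h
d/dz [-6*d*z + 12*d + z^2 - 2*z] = -6*d + 2*z - 2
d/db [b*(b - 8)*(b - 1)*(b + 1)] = 4*b^3 - 24*b^2 - 2*b + 8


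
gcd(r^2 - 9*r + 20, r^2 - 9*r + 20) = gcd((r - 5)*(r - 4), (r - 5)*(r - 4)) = r^2 - 9*r + 20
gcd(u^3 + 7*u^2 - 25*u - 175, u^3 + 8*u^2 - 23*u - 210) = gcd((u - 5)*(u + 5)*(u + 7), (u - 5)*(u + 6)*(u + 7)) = u^2 + 2*u - 35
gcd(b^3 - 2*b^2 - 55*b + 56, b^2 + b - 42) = b + 7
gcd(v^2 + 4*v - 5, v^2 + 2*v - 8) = 1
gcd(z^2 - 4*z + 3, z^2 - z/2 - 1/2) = z - 1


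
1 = 1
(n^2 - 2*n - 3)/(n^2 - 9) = (n + 1)/(n + 3)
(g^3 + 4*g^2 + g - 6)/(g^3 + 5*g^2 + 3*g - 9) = (g + 2)/(g + 3)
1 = 1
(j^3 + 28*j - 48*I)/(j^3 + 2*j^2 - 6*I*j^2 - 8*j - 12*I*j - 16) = (j + 6*I)/(j + 2)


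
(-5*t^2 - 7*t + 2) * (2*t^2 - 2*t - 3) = -10*t^4 - 4*t^3 + 33*t^2 + 17*t - 6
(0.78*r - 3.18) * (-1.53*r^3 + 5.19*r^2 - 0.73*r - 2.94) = -1.1934*r^4 + 8.9136*r^3 - 17.0736*r^2 + 0.0282*r + 9.3492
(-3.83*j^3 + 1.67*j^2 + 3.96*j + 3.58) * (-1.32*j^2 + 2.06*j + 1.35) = 5.0556*j^5 - 10.0942*j^4 - 6.9575*j^3 + 5.6865*j^2 + 12.7208*j + 4.833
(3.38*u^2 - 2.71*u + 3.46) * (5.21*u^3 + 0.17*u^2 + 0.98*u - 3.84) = 17.6098*u^5 - 13.5445*u^4 + 20.8783*u^3 - 15.0468*u^2 + 13.7972*u - 13.2864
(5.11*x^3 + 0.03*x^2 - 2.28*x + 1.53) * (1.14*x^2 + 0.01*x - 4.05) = 5.8254*x^5 + 0.0853*x^4 - 23.2944*x^3 + 1.5999*x^2 + 9.2493*x - 6.1965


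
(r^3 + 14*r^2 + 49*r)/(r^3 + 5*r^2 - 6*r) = (r^2 + 14*r + 49)/(r^2 + 5*r - 6)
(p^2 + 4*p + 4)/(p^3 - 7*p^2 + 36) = (p + 2)/(p^2 - 9*p + 18)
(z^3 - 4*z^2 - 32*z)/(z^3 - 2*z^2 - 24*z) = (z - 8)/(z - 6)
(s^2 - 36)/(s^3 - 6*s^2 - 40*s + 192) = (s - 6)/(s^2 - 12*s + 32)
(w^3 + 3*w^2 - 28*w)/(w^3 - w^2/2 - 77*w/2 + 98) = 2*w/(2*w - 7)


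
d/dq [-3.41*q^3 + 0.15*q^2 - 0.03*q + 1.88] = -10.23*q^2 + 0.3*q - 0.03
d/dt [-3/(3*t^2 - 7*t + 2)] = 3*(6*t - 7)/(3*t^2 - 7*t + 2)^2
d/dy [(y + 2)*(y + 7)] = 2*y + 9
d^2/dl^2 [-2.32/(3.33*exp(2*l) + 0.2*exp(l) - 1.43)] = (-2.32*(6.66*exp(l) + 0.2)*(13.32*exp(l) + 0.4)*exp(l) + (30.9024*exp(l) + 0.464)*(3.33*exp(2*l) + 0.2*exp(l) - 1.43))*exp(l)/(3.33*exp(2*l) + 0.2*exp(l) - 1.43)^3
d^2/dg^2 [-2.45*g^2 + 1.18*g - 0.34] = -4.90000000000000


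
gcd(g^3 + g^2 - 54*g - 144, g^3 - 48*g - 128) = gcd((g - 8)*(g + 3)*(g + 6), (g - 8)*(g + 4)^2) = g - 8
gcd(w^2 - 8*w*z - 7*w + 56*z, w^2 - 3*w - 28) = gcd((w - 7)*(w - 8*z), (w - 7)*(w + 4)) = w - 7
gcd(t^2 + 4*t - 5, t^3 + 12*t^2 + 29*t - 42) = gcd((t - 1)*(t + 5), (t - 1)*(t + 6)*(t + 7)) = t - 1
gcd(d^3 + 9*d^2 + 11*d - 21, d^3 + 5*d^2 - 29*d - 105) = d^2 + 10*d + 21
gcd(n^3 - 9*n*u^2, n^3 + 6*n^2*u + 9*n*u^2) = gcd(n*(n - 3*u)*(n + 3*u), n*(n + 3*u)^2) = n^2 + 3*n*u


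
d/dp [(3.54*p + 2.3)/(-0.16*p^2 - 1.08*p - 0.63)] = (0.5664*p^2 + 0.736*p + 0.2538)/(0.0256*p^4 + 0.3456*p^3 + 1.368*p^2 + 1.3608*p + 0.3969)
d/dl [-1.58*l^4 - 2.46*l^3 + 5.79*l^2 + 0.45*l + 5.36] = -6.32*l^3 - 7.38*l^2 + 11.58*l + 0.45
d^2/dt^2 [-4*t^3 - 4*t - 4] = -24*t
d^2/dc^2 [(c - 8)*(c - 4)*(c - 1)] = 6*c - 26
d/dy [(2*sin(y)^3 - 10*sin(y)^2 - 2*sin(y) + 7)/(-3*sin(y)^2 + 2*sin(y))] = 2*(-3*sin(y)^4 + 4*sin(y)^3 - 13*sin(y)^2 + 21*sin(y) - 7)*cos(y)/((3*sin(y) - 2)^2*sin(y)^2)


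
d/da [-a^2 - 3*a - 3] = -2*a - 3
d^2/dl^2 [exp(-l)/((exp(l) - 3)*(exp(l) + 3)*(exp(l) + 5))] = (16*exp(6*l) + 115*exp(5*l) + 117*exp(4*l) - 450*exp(3*l) - 126*exp(2*l) + 1215*exp(l) + 2025)*exp(-l)/(exp(9*l) + 15*exp(8*l) + 48*exp(7*l) - 280*exp(6*l) - 1782*exp(5*l) + 270*exp(4*l) + 17496*exp(3*l) + 19440*exp(2*l) - 54675*exp(l) - 91125)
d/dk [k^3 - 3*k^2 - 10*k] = 3*k^2 - 6*k - 10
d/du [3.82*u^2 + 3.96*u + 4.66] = 7.64*u + 3.96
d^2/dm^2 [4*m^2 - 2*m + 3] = 8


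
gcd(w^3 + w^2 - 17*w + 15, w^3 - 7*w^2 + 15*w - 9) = w^2 - 4*w + 3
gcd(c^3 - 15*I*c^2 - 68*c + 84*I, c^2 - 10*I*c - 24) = c - 6*I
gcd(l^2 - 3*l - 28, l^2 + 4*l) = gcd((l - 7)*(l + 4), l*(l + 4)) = l + 4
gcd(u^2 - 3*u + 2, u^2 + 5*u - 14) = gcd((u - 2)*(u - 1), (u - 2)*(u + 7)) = u - 2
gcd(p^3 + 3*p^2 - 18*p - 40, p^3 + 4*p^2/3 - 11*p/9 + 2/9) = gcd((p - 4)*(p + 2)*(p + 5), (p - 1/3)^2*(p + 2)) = p + 2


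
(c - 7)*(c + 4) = c^2 - 3*c - 28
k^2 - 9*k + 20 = (k - 5)*(k - 4)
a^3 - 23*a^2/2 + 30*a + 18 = (a - 6)^2*(a + 1/2)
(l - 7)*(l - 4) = l^2 - 11*l + 28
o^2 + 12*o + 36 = (o + 6)^2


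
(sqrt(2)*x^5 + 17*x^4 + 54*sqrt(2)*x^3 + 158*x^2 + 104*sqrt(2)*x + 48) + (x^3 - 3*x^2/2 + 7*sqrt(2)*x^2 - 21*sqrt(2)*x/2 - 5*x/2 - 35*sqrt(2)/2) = sqrt(2)*x^5 + 17*x^4 + x^3 + 54*sqrt(2)*x^3 + 7*sqrt(2)*x^2 + 313*x^2/2 - 5*x/2 + 187*sqrt(2)*x/2 - 35*sqrt(2)/2 + 48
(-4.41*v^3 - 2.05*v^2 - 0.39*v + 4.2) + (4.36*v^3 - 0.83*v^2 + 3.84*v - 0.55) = -0.0499999999999998*v^3 - 2.88*v^2 + 3.45*v + 3.65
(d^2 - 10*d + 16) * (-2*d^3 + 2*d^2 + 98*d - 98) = -2*d^5 + 22*d^4 + 46*d^3 - 1046*d^2 + 2548*d - 1568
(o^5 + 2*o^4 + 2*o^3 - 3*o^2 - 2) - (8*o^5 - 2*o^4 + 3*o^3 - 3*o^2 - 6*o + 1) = -7*o^5 + 4*o^4 - o^3 + 6*o - 3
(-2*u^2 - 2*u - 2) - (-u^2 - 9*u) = -u^2 + 7*u - 2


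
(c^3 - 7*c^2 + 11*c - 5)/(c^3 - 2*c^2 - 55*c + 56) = (c^2 - 6*c + 5)/(c^2 - c - 56)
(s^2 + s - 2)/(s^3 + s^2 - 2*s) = 1/s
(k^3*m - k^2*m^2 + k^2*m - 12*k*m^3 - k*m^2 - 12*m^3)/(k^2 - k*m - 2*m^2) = m*(-k^3 + k^2*m - k^2 + 12*k*m^2 + k*m + 12*m^2)/(-k^2 + k*m + 2*m^2)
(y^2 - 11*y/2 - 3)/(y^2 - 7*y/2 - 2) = (y - 6)/(y - 4)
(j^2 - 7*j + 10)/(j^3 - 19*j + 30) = (j - 5)/(j^2 + 2*j - 15)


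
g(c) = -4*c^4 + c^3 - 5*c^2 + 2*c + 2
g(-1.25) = -20.03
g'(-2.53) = 305.61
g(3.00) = -334.00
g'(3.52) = -693.86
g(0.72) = 0.15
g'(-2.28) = 230.03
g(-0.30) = 0.89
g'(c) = -16*c^3 + 3*c^2 - 10*c + 2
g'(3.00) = -433.00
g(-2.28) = -148.50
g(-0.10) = 1.75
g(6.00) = -5134.00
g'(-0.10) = 3.05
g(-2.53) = -215.14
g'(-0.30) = 5.70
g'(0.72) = -9.62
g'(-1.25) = 50.44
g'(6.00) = -3406.00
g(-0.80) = -4.95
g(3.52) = -623.39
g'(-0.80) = 20.11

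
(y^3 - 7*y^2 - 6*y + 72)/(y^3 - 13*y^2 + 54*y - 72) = (y + 3)/(y - 3)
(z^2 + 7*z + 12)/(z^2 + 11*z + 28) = (z + 3)/(z + 7)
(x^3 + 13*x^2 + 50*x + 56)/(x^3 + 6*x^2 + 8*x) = (x + 7)/x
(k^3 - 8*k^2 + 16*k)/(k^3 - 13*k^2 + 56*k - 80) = k/(k - 5)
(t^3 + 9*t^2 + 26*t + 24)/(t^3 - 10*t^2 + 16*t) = (t^3 + 9*t^2 + 26*t + 24)/(t*(t^2 - 10*t + 16))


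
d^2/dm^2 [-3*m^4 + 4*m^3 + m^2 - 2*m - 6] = -36*m^2 + 24*m + 2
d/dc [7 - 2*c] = -2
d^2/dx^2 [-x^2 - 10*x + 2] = -2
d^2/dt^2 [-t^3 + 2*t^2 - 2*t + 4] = 4 - 6*t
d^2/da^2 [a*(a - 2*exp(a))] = -2*a*exp(a) - 4*exp(a) + 2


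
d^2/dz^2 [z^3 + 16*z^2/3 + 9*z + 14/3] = 6*z + 32/3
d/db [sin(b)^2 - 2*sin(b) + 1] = 2*(sin(b) - 1)*cos(b)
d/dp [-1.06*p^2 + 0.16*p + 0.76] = 0.16 - 2.12*p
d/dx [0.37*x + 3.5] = 0.370000000000000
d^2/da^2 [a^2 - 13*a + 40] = 2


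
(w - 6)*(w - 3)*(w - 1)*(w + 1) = w^4 - 9*w^3 + 17*w^2 + 9*w - 18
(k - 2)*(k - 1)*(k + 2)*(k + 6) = k^4 + 5*k^3 - 10*k^2 - 20*k + 24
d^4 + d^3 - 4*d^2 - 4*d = d*(d - 2)*(d + 1)*(d + 2)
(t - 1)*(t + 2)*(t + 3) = t^3 + 4*t^2 + t - 6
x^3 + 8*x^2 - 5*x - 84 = (x - 3)*(x + 4)*(x + 7)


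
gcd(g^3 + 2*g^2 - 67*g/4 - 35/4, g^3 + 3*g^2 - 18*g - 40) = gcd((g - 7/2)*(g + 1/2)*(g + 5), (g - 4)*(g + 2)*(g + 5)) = g + 5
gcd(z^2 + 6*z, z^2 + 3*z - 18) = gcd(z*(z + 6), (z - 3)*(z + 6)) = z + 6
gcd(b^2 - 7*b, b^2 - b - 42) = b - 7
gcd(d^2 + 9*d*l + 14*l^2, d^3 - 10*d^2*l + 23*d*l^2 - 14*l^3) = 1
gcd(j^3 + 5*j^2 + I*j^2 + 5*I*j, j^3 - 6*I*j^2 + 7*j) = j^2 + I*j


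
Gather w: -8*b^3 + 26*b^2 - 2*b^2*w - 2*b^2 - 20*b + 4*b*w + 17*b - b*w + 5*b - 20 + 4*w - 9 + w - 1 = -8*b^3 + 24*b^2 + 2*b + w*(-2*b^2 + 3*b + 5) - 30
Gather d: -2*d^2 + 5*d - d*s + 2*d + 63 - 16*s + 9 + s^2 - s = -2*d^2 + d*(7 - s) + s^2 - 17*s + 72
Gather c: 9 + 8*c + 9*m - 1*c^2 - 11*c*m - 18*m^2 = -c^2 + c*(8 - 11*m) - 18*m^2 + 9*m + 9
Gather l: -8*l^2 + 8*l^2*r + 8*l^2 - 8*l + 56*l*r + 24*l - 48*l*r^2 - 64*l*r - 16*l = 8*l^2*r + l*(-48*r^2 - 8*r)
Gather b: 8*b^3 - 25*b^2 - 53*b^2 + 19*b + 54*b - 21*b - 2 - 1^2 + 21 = 8*b^3 - 78*b^2 + 52*b + 18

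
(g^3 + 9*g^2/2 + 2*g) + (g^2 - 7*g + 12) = g^3 + 11*g^2/2 - 5*g + 12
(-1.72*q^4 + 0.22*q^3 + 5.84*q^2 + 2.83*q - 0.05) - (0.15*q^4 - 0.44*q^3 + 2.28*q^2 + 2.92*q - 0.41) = -1.87*q^4 + 0.66*q^3 + 3.56*q^2 - 0.0899999999999999*q + 0.36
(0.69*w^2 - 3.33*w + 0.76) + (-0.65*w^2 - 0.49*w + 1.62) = 0.0399999999999999*w^2 - 3.82*w + 2.38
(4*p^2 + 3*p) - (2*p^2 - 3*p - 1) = 2*p^2 + 6*p + 1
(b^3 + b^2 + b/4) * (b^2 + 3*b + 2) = b^5 + 4*b^4 + 21*b^3/4 + 11*b^2/4 + b/2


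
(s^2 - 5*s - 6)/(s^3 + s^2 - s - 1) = (s - 6)/(s^2 - 1)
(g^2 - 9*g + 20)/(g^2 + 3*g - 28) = (g - 5)/(g + 7)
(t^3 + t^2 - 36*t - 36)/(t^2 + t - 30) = (t^2 - 5*t - 6)/(t - 5)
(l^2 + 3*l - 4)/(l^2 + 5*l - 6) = (l + 4)/(l + 6)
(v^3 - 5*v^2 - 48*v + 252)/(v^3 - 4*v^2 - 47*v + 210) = (v - 6)/(v - 5)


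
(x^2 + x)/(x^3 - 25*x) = (x + 1)/(x^2 - 25)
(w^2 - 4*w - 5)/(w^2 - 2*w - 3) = (w - 5)/(w - 3)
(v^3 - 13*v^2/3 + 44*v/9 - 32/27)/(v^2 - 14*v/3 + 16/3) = (9*v^2 - 15*v + 4)/(9*(v - 2))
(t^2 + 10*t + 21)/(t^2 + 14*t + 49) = (t + 3)/(t + 7)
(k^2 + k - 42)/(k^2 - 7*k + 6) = (k + 7)/(k - 1)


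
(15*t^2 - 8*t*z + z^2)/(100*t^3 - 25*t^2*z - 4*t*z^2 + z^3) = (-3*t + z)/(-20*t^2 + t*z + z^2)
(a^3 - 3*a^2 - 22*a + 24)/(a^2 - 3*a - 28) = (a^2 - 7*a + 6)/(a - 7)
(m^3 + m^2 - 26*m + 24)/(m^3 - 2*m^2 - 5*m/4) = 4*(-m^3 - m^2 + 26*m - 24)/(m*(-4*m^2 + 8*m + 5))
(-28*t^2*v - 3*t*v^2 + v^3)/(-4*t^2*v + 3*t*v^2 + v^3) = (7*t - v)/(t - v)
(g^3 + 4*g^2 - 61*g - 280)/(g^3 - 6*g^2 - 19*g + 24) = (g^2 + 12*g + 35)/(g^2 + 2*g - 3)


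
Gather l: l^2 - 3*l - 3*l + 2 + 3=l^2 - 6*l + 5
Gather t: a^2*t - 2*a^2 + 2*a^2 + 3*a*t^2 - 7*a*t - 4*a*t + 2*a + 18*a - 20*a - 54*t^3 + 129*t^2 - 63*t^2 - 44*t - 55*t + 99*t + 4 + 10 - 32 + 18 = -54*t^3 + t^2*(3*a + 66) + t*(a^2 - 11*a)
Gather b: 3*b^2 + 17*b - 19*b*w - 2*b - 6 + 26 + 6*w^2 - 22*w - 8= 3*b^2 + b*(15 - 19*w) + 6*w^2 - 22*w + 12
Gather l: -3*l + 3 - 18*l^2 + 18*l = -18*l^2 + 15*l + 3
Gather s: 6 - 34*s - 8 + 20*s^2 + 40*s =20*s^2 + 6*s - 2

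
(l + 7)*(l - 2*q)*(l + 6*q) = l^3 + 4*l^2*q + 7*l^2 - 12*l*q^2 + 28*l*q - 84*q^2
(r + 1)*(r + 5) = r^2 + 6*r + 5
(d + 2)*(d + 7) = d^2 + 9*d + 14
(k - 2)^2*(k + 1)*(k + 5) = k^4 + 2*k^3 - 15*k^2 + 4*k + 20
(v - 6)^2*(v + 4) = v^3 - 8*v^2 - 12*v + 144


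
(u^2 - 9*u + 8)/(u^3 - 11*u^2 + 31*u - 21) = (u - 8)/(u^2 - 10*u + 21)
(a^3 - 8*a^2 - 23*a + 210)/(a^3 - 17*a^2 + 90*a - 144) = (a^2 - 2*a - 35)/(a^2 - 11*a + 24)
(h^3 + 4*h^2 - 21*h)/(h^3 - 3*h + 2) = h*(h^2 + 4*h - 21)/(h^3 - 3*h + 2)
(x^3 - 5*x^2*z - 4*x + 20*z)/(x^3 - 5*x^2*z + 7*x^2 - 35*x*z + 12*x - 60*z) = (x^2 - 4)/(x^2 + 7*x + 12)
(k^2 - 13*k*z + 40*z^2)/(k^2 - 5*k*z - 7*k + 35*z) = (k - 8*z)/(k - 7)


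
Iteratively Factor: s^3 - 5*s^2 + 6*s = (s - 3)*(s^2 - 2*s) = (s - 3)*(s - 2)*(s)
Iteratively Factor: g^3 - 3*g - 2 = (g + 1)*(g^2 - g - 2) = (g - 2)*(g + 1)*(g + 1)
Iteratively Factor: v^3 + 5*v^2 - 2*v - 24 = (v + 3)*(v^2 + 2*v - 8) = (v - 2)*(v + 3)*(v + 4)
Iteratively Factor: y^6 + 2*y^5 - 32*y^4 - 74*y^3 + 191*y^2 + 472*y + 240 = (y + 4)*(y^5 - 2*y^4 - 24*y^3 + 22*y^2 + 103*y + 60) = (y + 1)*(y + 4)*(y^4 - 3*y^3 - 21*y^2 + 43*y + 60) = (y - 5)*(y + 1)*(y + 4)*(y^3 + 2*y^2 - 11*y - 12) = (y - 5)*(y + 1)*(y + 4)^2*(y^2 - 2*y - 3) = (y - 5)*(y - 3)*(y + 1)*(y + 4)^2*(y + 1)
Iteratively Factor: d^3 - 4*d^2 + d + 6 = (d + 1)*(d^2 - 5*d + 6) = (d - 3)*(d + 1)*(d - 2)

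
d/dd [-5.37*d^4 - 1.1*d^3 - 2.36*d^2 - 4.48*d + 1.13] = -21.48*d^3 - 3.3*d^2 - 4.72*d - 4.48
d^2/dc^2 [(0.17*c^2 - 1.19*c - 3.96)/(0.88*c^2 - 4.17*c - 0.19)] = (-0.595408000000001*c^3 - 18.2292*c^2 + 85.995888*c - 137.146364)/(0.681472*c^6 - 9.687744*c^5 + 45.465288*c^4 - 68.328369*c^3 - 9.816369*c^2 - 0.451611*c - 0.006859)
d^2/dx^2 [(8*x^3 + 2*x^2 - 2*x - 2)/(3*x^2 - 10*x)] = 4*(421*x^3 - 27*x^2 + 90*x - 100)/(x^3*(27*x^3 - 270*x^2 + 900*x - 1000))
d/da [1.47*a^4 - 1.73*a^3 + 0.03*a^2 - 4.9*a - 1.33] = 5.88*a^3 - 5.19*a^2 + 0.06*a - 4.9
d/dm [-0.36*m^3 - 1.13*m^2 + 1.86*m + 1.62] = -1.08*m^2 - 2.26*m + 1.86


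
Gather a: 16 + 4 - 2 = 18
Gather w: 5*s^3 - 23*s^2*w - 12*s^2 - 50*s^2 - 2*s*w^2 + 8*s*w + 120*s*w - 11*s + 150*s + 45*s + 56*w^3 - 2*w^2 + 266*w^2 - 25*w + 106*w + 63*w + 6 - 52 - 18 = 5*s^3 - 62*s^2 + 184*s + 56*w^3 + w^2*(264 - 2*s) + w*(-23*s^2 + 128*s + 144) - 64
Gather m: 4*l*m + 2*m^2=4*l*m + 2*m^2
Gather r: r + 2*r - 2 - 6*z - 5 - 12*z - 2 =3*r - 18*z - 9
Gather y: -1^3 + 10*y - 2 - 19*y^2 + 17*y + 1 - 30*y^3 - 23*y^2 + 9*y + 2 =-30*y^3 - 42*y^2 + 36*y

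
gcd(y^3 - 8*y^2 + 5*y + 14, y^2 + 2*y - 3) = 1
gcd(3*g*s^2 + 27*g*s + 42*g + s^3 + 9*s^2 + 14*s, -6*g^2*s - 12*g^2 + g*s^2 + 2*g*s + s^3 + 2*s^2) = 3*g*s + 6*g + s^2 + 2*s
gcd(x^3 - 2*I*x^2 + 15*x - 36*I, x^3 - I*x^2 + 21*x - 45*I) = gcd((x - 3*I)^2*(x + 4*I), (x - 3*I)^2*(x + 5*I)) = x^2 - 6*I*x - 9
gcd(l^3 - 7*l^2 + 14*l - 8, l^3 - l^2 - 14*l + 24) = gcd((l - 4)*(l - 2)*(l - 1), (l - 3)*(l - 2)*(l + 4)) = l - 2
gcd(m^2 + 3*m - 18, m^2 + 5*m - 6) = m + 6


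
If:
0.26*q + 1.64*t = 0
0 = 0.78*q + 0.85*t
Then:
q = 0.00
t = 0.00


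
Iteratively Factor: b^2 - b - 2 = (b + 1)*(b - 2)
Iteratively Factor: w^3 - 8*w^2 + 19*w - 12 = (w - 3)*(w^2 - 5*w + 4) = (w - 3)*(w - 1)*(w - 4)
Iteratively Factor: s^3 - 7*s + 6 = (s - 1)*(s^2 + s - 6) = (s - 2)*(s - 1)*(s + 3)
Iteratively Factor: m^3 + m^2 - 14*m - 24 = (m + 2)*(m^2 - m - 12) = (m - 4)*(m + 2)*(m + 3)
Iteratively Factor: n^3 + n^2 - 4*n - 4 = (n + 1)*(n^2 - 4) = (n + 1)*(n + 2)*(n - 2)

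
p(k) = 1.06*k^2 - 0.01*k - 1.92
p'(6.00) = 12.71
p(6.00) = 36.18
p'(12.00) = 25.43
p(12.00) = 150.60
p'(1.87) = 3.95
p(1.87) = 1.77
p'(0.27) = 0.56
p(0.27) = -1.85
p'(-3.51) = -7.45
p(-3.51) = 11.17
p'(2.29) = 4.84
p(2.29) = 3.62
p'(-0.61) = -1.30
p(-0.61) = -1.52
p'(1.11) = 2.34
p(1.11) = -0.63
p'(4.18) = 8.85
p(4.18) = 16.56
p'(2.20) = 4.65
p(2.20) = 3.19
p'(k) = 2.12*k - 0.01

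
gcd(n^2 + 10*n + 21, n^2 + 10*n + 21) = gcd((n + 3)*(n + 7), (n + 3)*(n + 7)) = n^2 + 10*n + 21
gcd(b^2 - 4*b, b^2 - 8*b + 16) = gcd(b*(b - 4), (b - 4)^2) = b - 4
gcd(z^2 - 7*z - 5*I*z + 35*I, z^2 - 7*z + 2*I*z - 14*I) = z - 7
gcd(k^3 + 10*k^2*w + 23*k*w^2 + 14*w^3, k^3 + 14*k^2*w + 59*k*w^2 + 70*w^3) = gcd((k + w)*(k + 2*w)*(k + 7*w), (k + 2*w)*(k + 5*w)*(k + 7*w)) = k^2 + 9*k*w + 14*w^2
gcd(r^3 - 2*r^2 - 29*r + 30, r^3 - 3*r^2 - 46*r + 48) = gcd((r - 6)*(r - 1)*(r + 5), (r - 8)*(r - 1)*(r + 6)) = r - 1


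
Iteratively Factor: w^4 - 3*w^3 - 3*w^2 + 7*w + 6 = (w - 3)*(w^3 - 3*w - 2) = (w - 3)*(w + 1)*(w^2 - w - 2) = (w - 3)*(w + 1)^2*(w - 2)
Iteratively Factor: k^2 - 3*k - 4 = (k - 4)*(k + 1)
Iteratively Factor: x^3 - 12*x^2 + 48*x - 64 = (x - 4)*(x^2 - 8*x + 16) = (x - 4)^2*(x - 4)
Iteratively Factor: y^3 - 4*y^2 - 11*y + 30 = (y - 5)*(y^2 + y - 6) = (y - 5)*(y + 3)*(y - 2)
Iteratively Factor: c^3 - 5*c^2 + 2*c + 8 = (c + 1)*(c^2 - 6*c + 8) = (c - 2)*(c + 1)*(c - 4)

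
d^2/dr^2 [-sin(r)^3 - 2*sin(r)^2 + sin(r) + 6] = 9*sin(r)^3 + 8*sin(r)^2 - 7*sin(r) - 4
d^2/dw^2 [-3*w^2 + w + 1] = -6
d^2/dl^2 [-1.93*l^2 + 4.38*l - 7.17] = -3.86000000000000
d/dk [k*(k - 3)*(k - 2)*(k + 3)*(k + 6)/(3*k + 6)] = 2*(2*k^5 + 11*k^4 - 5*k^3 - 81*k^2 - 72*k + 108)/(3*(k^2 + 4*k + 4))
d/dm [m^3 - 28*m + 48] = 3*m^2 - 28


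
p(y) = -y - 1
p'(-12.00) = -1.00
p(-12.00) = 11.00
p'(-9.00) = -1.00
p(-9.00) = 8.00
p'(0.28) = -1.00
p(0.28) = -1.28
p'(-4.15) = -1.00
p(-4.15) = 3.15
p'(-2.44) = -1.00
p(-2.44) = 1.44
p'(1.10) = -1.00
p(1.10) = -2.10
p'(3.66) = -1.00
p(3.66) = -4.66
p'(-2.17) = -1.00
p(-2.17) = 1.17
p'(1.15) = -1.00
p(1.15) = -2.15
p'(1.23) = -1.00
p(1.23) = -2.23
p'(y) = -1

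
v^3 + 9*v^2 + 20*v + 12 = (v + 1)*(v + 2)*(v + 6)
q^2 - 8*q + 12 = (q - 6)*(q - 2)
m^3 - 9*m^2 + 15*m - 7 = (m - 7)*(m - 1)^2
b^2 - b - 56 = (b - 8)*(b + 7)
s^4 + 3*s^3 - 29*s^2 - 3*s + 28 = (s - 4)*(s - 1)*(s + 1)*(s + 7)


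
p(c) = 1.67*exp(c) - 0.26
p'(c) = 1.67*exp(c)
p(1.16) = 5.07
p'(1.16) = 5.33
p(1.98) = 11.84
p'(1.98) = 12.10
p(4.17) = 107.81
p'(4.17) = 108.07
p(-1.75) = 0.03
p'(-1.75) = 0.29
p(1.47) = 7.00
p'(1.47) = 7.26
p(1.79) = 9.74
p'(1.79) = 10.00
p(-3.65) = -0.22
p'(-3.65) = 0.04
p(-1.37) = 0.16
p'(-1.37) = 0.42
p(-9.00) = -0.26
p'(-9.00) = 0.00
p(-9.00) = -0.26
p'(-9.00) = 0.00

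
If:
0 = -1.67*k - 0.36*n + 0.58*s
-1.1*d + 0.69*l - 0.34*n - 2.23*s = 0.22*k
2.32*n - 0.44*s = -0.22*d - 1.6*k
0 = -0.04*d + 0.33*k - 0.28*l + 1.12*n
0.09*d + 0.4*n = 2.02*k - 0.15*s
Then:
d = 0.00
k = 0.00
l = 0.00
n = 0.00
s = 0.00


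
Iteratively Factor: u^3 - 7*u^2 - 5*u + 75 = (u - 5)*(u^2 - 2*u - 15) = (u - 5)^2*(u + 3)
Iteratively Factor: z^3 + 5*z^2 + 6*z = (z + 3)*(z^2 + 2*z) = (z + 2)*(z + 3)*(z)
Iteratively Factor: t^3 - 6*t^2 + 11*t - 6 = (t - 1)*(t^2 - 5*t + 6) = (t - 2)*(t - 1)*(t - 3)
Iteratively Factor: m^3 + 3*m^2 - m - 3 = (m + 3)*(m^2 - 1) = (m - 1)*(m + 3)*(m + 1)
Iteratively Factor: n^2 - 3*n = (n)*(n - 3)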